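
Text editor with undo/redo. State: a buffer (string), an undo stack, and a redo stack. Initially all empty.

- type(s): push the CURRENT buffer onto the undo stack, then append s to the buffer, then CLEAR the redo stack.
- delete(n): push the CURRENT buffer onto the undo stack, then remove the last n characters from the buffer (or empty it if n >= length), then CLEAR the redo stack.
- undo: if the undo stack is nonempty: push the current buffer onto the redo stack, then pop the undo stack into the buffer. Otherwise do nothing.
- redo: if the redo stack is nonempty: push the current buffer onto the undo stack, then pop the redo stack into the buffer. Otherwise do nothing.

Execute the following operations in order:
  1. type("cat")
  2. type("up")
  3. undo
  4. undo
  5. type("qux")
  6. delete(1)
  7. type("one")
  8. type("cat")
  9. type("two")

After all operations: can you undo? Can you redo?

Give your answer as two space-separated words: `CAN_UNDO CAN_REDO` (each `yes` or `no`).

Answer: yes no

Derivation:
After op 1 (type): buf='cat' undo_depth=1 redo_depth=0
After op 2 (type): buf='catup' undo_depth=2 redo_depth=0
After op 3 (undo): buf='cat' undo_depth=1 redo_depth=1
After op 4 (undo): buf='(empty)' undo_depth=0 redo_depth=2
After op 5 (type): buf='qux' undo_depth=1 redo_depth=0
After op 6 (delete): buf='qu' undo_depth=2 redo_depth=0
After op 7 (type): buf='quone' undo_depth=3 redo_depth=0
After op 8 (type): buf='quonecat' undo_depth=4 redo_depth=0
After op 9 (type): buf='quonecattwo' undo_depth=5 redo_depth=0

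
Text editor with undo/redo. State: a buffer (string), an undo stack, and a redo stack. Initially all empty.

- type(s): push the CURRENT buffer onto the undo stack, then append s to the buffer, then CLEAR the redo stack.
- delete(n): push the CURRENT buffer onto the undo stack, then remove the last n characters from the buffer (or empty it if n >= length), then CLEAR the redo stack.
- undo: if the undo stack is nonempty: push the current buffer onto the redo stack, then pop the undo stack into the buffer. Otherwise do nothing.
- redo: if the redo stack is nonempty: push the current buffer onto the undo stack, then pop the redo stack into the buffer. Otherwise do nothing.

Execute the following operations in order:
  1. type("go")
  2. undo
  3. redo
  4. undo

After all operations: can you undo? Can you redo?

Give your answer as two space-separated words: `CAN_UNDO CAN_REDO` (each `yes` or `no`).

Answer: no yes

Derivation:
After op 1 (type): buf='go' undo_depth=1 redo_depth=0
After op 2 (undo): buf='(empty)' undo_depth=0 redo_depth=1
After op 3 (redo): buf='go' undo_depth=1 redo_depth=0
After op 4 (undo): buf='(empty)' undo_depth=0 redo_depth=1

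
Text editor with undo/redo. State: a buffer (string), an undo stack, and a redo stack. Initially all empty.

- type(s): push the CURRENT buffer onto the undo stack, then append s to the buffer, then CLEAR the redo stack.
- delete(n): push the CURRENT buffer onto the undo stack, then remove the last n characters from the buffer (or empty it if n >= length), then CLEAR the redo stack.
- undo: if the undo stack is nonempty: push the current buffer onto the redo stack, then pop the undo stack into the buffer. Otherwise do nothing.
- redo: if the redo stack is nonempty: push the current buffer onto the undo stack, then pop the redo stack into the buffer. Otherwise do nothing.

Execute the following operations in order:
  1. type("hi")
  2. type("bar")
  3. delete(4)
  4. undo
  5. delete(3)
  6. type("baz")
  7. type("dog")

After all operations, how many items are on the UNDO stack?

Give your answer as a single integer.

Answer: 5

Derivation:
After op 1 (type): buf='hi' undo_depth=1 redo_depth=0
After op 2 (type): buf='hibar' undo_depth=2 redo_depth=0
After op 3 (delete): buf='h' undo_depth=3 redo_depth=0
After op 4 (undo): buf='hibar' undo_depth=2 redo_depth=1
After op 5 (delete): buf='hi' undo_depth=3 redo_depth=0
After op 6 (type): buf='hibaz' undo_depth=4 redo_depth=0
After op 7 (type): buf='hibazdog' undo_depth=5 redo_depth=0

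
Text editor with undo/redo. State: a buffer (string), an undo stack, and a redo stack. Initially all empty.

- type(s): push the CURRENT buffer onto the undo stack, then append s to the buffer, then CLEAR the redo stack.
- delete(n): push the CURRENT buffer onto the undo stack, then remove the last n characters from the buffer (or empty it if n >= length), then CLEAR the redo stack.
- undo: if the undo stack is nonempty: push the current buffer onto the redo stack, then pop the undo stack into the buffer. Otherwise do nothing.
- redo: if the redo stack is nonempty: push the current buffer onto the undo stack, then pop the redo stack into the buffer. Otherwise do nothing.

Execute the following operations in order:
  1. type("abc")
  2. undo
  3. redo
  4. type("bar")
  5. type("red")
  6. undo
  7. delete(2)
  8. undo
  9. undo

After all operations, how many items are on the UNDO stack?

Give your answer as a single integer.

After op 1 (type): buf='abc' undo_depth=1 redo_depth=0
After op 2 (undo): buf='(empty)' undo_depth=0 redo_depth=1
After op 3 (redo): buf='abc' undo_depth=1 redo_depth=0
After op 4 (type): buf='abcbar' undo_depth=2 redo_depth=0
After op 5 (type): buf='abcbarred' undo_depth=3 redo_depth=0
After op 6 (undo): buf='abcbar' undo_depth=2 redo_depth=1
After op 7 (delete): buf='abcb' undo_depth=3 redo_depth=0
After op 8 (undo): buf='abcbar' undo_depth=2 redo_depth=1
After op 9 (undo): buf='abc' undo_depth=1 redo_depth=2

Answer: 1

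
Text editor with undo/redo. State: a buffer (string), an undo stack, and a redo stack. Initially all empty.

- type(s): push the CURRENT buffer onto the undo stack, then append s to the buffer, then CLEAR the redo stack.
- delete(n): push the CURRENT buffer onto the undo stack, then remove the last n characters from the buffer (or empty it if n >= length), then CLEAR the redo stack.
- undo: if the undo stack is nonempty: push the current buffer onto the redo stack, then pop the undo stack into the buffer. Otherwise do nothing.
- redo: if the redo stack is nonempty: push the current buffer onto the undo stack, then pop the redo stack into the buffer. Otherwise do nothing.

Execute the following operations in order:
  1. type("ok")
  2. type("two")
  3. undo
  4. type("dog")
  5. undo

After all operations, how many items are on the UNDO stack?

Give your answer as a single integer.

Answer: 1

Derivation:
After op 1 (type): buf='ok' undo_depth=1 redo_depth=0
After op 2 (type): buf='oktwo' undo_depth=2 redo_depth=0
After op 3 (undo): buf='ok' undo_depth=1 redo_depth=1
After op 4 (type): buf='okdog' undo_depth=2 redo_depth=0
After op 5 (undo): buf='ok' undo_depth=1 redo_depth=1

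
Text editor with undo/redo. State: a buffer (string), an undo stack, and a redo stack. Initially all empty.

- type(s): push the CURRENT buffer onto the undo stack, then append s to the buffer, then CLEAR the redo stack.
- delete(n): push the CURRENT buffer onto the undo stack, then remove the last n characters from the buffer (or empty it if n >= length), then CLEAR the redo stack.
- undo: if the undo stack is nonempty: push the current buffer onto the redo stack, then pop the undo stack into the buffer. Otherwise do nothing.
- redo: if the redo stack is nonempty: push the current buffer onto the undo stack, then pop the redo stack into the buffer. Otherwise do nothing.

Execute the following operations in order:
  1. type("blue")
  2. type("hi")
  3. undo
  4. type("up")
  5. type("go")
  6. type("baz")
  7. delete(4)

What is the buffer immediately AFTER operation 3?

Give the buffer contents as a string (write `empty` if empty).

Answer: blue

Derivation:
After op 1 (type): buf='blue' undo_depth=1 redo_depth=0
After op 2 (type): buf='bluehi' undo_depth=2 redo_depth=0
After op 3 (undo): buf='blue' undo_depth=1 redo_depth=1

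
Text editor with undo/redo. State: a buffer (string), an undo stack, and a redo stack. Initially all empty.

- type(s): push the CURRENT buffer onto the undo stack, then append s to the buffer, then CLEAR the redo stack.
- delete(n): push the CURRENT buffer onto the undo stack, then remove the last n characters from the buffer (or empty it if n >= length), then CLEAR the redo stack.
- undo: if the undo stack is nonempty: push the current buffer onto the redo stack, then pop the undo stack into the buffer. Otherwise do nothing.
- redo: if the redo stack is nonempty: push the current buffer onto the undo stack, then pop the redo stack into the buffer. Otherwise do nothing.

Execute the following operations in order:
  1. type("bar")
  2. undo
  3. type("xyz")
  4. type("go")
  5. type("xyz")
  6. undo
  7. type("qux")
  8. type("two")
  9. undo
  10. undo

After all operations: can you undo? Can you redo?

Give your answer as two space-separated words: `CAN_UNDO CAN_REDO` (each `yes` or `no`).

After op 1 (type): buf='bar' undo_depth=1 redo_depth=0
After op 2 (undo): buf='(empty)' undo_depth=0 redo_depth=1
After op 3 (type): buf='xyz' undo_depth=1 redo_depth=0
After op 4 (type): buf='xyzgo' undo_depth=2 redo_depth=0
After op 5 (type): buf='xyzgoxyz' undo_depth=3 redo_depth=0
After op 6 (undo): buf='xyzgo' undo_depth=2 redo_depth=1
After op 7 (type): buf='xyzgoqux' undo_depth=3 redo_depth=0
After op 8 (type): buf='xyzgoquxtwo' undo_depth=4 redo_depth=0
After op 9 (undo): buf='xyzgoqux' undo_depth=3 redo_depth=1
After op 10 (undo): buf='xyzgo' undo_depth=2 redo_depth=2

Answer: yes yes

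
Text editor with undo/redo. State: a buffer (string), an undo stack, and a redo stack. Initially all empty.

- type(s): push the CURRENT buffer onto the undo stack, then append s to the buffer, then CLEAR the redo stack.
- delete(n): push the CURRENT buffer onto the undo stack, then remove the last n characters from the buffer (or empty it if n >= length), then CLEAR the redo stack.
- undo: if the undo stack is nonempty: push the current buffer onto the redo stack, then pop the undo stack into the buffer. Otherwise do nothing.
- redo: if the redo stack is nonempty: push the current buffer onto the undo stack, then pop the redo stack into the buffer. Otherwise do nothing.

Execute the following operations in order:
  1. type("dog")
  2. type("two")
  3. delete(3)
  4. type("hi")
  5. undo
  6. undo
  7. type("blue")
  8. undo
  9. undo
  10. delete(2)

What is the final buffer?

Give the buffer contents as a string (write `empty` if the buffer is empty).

After op 1 (type): buf='dog' undo_depth=1 redo_depth=0
After op 2 (type): buf='dogtwo' undo_depth=2 redo_depth=0
After op 3 (delete): buf='dog' undo_depth=3 redo_depth=0
After op 4 (type): buf='doghi' undo_depth=4 redo_depth=0
After op 5 (undo): buf='dog' undo_depth=3 redo_depth=1
After op 6 (undo): buf='dogtwo' undo_depth=2 redo_depth=2
After op 7 (type): buf='dogtwoblue' undo_depth=3 redo_depth=0
After op 8 (undo): buf='dogtwo' undo_depth=2 redo_depth=1
After op 9 (undo): buf='dog' undo_depth=1 redo_depth=2
After op 10 (delete): buf='d' undo_depth=2 redo_depth=0

Answer: d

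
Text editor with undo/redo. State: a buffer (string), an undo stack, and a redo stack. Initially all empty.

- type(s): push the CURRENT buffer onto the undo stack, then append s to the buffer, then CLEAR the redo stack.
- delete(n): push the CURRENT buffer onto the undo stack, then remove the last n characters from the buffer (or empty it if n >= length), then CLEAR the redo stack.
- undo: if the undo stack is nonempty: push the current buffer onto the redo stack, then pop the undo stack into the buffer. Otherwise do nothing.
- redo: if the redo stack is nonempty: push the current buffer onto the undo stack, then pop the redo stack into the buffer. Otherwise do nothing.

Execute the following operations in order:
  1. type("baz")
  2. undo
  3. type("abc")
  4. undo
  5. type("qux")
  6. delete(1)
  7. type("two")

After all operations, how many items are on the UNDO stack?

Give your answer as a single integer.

Answer: 3

Derivation:
After op 1 (type): buf='baz' undo_depth=1 redo_depth=0
After op 2 (undo): buf='(empty)' undo_depth=0 redo_depth=1
After op 3 (type): buf='abc' undo_depth=1 redo_depth=0
After op 4 (undo): buf='(empty)' undo_depth=0 redo_depth=1
After op 5 (type): buf='qux' undo_depth=1 redo_depth=0
After op 6 (delete): buf='qu' undo_depth=2 redo_depth=0
After op 7 (type): buf='qutwo' undo_depth=3 redo_depth=0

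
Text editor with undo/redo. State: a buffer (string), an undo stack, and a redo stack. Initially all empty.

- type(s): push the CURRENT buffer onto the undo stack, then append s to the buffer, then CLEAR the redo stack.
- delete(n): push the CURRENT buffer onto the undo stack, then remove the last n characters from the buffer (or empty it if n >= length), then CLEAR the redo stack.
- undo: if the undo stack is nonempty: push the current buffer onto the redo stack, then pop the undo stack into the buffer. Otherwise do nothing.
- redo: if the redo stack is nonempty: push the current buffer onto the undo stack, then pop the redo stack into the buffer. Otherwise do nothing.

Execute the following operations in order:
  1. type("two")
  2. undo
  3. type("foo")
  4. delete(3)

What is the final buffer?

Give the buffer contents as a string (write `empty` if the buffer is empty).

After op 1 (type): buf='two' undo_depth=1 redo_depth=0
After op 2 (undo): buf='(empty)' undo_depth=0 redo_depth=1
After op 3 (type): buf='foo' undo_depth=1 redo_depth=0
After op 4 (delete): buf='(empty)' undo_depth=2 redo_depth=0

Answer: empty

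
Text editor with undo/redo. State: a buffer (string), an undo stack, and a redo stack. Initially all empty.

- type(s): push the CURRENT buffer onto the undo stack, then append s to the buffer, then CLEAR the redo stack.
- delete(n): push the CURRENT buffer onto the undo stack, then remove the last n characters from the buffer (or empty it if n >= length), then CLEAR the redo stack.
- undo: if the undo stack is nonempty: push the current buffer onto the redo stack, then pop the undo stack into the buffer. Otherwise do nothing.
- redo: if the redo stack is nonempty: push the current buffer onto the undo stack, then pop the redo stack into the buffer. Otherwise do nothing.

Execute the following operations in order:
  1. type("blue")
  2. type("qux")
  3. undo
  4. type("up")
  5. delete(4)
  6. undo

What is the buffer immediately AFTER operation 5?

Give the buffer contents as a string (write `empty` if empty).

After op 1 (type): buf='blue' undo_depth=1 redo_depth=0
After op 2 (type): buf='bluequx' undo_depth=2 redo_depth=0
After op 3 (undo): buf='blue' undo_depth=1 redo_depth=1
After op 4 (type): buf='blueup' undo_depth=2 redo_depth=0
After op 5 (delete): buf='bl' undo_depth=3 redo_depth=0

Answer: bl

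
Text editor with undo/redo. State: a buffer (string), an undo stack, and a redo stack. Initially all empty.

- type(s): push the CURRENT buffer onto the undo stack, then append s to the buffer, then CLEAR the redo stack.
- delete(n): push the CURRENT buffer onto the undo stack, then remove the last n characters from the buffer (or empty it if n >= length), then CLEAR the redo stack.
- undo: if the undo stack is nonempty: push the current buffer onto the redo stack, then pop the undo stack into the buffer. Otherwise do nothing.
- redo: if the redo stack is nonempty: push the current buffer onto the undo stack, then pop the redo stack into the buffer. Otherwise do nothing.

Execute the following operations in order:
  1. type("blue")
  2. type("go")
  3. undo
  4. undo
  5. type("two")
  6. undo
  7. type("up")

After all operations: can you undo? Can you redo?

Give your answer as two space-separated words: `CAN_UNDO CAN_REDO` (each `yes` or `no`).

Answer: yes no

Derivation:
After op 1 (type): buf='blue' undo_depth=1 redo_depth=0
After op 2 (type): buf='bluego' undo_depth=2 redo_depth=0
After op 3 (undo): buf='blue' undo_depth=1 redo_depth=1
After op 4 (undo): buf='(empty)' undo_depth=0 redo_depth=2
After op 5 (type): buf='two' undo_depth=1 redo_depth=0
After op 6 (undo): buf='(empty)' undo_depth=0 redo_depth=1
After op 7 (type): buf='up' undo_depth=1 redo_depth=0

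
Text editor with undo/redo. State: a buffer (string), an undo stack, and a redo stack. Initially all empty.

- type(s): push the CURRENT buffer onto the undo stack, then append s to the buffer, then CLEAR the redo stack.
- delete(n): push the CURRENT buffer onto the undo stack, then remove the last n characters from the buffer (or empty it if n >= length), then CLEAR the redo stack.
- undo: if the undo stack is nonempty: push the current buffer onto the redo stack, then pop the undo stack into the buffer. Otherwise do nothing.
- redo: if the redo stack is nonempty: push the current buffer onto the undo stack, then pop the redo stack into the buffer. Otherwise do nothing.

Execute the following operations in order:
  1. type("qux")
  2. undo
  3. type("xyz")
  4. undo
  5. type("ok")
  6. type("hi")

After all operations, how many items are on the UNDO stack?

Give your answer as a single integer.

After op 1 (type): buf='qux' undo_depth=1 redo_depth=0
After op 2 (undo): buf='(empty)' undo_depth=0 redo_depth=1
After op 3 (type): buf='xyz' undo_depth=1 redo_depth=0
After op 4 (undo): buf='(empty)' undo_depth=0 redo_depth=1
After op 5 (type): buf='ok' undo_depth=1 redo_depth=0
After op 6 (type): buf='okhi' undo_depth=2 redo_depth=0

Answer: 2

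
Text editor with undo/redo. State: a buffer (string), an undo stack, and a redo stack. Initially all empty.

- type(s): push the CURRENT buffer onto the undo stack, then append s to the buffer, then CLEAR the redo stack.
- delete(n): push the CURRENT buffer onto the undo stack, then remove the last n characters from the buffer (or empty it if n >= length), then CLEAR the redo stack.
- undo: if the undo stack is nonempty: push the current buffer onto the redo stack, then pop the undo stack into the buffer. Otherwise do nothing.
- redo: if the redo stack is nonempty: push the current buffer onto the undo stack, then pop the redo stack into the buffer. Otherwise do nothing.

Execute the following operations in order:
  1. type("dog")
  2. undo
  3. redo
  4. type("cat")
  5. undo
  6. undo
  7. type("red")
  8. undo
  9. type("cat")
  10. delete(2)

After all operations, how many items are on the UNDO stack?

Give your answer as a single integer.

After op 1 (type): buf='dog' undo_depth=1 redo_depth=0
After op 2 (undo): buf='(empty)' undo_depth=0 redo_depth=1
After op 3 (redo): buf='dog' undo_depth=1 redo_depth=0
After op 4 (type): buf='dogcat' undo_depth=2 redo_depth=0
After op 5 (undo): buf='dog' undo_depth=1 redo_depth=1
After op 6 (undo): buf='(empty)' undo_depth=0 redo_depth=2
After op 7 (type): buf='red' undo_depth=1 redo_depth=0
After op 8 (undo): buf='(empty)' undo_depth=0 redo_depth=1
After op 9 (type): buf='cat' undo_depth=1 redo_depth=0
After op 10 (delete): buf='c' undo_depth=2 redo_depth=0

Answer: 2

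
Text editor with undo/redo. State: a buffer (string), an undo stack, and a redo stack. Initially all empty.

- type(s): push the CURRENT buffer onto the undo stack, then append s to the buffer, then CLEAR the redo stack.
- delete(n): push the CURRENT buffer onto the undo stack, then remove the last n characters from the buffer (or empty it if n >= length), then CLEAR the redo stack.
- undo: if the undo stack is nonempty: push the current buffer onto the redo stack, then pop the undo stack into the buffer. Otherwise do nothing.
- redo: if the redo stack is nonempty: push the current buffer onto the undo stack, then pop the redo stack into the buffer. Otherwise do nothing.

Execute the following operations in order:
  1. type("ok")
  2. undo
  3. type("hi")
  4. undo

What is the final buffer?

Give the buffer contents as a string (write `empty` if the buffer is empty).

After op 1 (type): buf='ok' undo_depth=1 redo_depth=0
After op 2 (undo): buf='(empty)' undo_depth=0 redo_depth=1
After op 3 (type): buf='hi' undo_depth=1 redo_depth=0
After op 4 (undo): buf='(empty)' undo_depth=0 redo_depth=1

Answer: empty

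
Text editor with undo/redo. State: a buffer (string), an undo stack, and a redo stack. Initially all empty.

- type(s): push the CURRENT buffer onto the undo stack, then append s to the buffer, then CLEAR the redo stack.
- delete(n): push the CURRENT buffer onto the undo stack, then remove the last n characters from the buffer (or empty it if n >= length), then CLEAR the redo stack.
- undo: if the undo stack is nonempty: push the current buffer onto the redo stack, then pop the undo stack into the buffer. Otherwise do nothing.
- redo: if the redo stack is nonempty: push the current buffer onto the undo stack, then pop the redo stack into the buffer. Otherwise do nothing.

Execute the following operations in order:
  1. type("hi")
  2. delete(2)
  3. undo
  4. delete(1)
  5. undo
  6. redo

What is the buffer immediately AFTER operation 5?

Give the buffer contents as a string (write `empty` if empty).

Answer: hi

Derivation:
After op 1 (type): buf='hi' undo_depth=1 redo_depth=0
After op 2 (delete): buf='(empty)' undo_depth=2 redo_depth=0
After op 3 (undo): buf='hi' undo_depth=1 redo_depth=1
After op 4 (delete): buf='h' undo_depth=2 redo_depth=0
After op 5 (undo): buf='hi' undo_depth=1 redo_depth=1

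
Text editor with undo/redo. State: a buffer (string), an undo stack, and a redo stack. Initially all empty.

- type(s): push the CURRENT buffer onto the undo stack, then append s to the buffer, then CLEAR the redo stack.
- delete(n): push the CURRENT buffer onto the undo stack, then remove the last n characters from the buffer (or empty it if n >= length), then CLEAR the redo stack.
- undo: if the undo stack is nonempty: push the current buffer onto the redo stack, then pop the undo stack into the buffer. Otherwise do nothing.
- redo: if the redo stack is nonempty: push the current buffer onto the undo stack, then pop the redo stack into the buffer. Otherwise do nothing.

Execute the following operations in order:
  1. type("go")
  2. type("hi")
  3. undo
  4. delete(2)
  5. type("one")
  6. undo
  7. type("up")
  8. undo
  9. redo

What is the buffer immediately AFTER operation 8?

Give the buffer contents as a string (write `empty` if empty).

After op 1 (type): buf='go' undo_depth=1 redo_depth=0
After op 2 (type): buf='gohi' undo_depth=2 redo_depth=0
After op 3 (undo): buf='go' undo_depth=1 redo_depth=1
After op 4 (delete): buf='(empty)' undo_depth=2 redo_depth=0
After op 5 (type): buf='one' undo_depth=3 redo_depth=0
After op 6 (undo): buf='(empty)' undo_depth=2 redo_depth=1
After op 7 (type): buf='up' undo_depth=3 redo_depth=0
After op 8 (undo): buf='(empty)' undo_depth=2 redo_depth=1

Answer: empty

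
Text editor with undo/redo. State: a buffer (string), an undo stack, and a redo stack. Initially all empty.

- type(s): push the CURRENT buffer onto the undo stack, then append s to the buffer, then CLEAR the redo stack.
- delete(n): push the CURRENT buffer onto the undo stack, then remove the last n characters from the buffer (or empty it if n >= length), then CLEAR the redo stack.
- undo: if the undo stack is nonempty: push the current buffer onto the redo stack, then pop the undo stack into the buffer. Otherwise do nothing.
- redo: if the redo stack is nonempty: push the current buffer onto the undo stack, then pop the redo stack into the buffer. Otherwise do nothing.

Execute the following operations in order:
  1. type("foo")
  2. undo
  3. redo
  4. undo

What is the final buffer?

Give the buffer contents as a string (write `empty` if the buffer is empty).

After op 1 (type): buf='foo' undo_depth=1 redo_depth=0
After op 2 (undo): buf='(empty)' undo_depth=0 redo_depth=1
After op 3 (redo): buf='foo' undo_depth=1 redo_depth=0
After op 4 (undo): buf='(empty)' undo_depth=0 redo_depth=1

Answer: empty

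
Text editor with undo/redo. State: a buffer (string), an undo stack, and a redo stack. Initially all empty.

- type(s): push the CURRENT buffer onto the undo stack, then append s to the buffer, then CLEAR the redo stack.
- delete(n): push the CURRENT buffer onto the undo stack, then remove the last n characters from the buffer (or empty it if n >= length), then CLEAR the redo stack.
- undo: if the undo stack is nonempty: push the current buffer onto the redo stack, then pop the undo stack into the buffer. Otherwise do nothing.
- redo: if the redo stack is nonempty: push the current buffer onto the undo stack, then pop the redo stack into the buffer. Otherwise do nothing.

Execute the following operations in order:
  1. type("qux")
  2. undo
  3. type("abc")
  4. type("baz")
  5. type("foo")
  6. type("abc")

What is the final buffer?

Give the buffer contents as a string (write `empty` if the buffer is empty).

After op 1 (type): buf='qux' undo_depth=1 redo_depth=0
After op 2 (undo): buf='(empty)' undo_depth=0 redo_depth=1
After op 3 (type): buf='abc' undo_depth=1 redo_depth=0
After op 4 (type): buf='abcbaz' undo_depth=2 redo_depth=0
After op 5 (type): buf='abcbazfoo' undo_depth=3 redo_depth=0
After op 6 (type): buf='abcbazfooabc' undo_depth=4 redo_depth=0

Answer: abcbazfooabc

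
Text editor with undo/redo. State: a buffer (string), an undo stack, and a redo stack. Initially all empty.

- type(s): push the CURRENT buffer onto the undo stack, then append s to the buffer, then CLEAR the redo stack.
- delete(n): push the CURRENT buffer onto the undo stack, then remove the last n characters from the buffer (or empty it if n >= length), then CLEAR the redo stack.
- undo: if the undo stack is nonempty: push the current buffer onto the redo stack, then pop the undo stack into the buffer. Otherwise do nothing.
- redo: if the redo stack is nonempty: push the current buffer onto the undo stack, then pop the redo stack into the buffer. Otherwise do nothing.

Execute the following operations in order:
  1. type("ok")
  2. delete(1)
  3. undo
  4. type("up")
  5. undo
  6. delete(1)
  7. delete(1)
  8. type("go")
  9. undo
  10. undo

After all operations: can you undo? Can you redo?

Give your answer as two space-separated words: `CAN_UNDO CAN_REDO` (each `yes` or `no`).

Answer: yes yes

Derivation:
After op 1 (type): buf='ok' undo_depth=1 redo_depth=0
After op 2 (delete): buf='o' undo_depth=2 redo_depth=0
After op 3 (undo): buf='ok' undo_depth=1 redo_depth=1
After op 4 (type): buf='okup' undo_depth=2 redo_depth=0
After op 5 (undo): buf='ok' undo_depth=1 redo_depth=1
After op 6 (delete): buf='o' undo_depth=2 redo_depth=0
After op 7 (delete): buf='(empty)' undo_depth=3 redo_depth=0
After op 8 (type): buf='go' undo_depth=4 redo_depth=0
After op 9 (undo): buf='(empty)' undo_depth=3 redo_depth=1
After op 10 (undo): buf='o' undo_depth=2 redo_depth=2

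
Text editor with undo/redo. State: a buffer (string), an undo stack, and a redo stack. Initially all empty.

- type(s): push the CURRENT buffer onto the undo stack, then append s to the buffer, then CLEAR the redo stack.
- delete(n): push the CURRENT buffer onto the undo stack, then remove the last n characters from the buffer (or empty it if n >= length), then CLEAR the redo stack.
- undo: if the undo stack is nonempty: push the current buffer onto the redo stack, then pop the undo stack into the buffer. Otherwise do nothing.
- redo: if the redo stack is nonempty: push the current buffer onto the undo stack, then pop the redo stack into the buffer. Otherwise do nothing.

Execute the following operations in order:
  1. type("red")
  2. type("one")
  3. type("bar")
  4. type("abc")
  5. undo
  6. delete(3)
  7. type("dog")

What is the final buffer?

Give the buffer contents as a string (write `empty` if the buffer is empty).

Answer: redonedog

Derivation:
After op 1 (type): buf='red' undo_depth=1 redo_depth=0
After op 2 (type): buf='redone' undo_depth=2 redo_depth=0
After op 3 (type): buf='redonebar' undo_depth=3 redo_depth=0
After op 4 (type): buf='redonebarabc' undo_depth=4 redo_depth=0
After op 5 (undo): buf='redonebar' undo_depth=3 redo_depth=1
After op 6 (delete): buf='redone' undo_depth=4 redo_depth=0
After op 7 (type): buf='redonedog' undo_depth=5 redo_depth=0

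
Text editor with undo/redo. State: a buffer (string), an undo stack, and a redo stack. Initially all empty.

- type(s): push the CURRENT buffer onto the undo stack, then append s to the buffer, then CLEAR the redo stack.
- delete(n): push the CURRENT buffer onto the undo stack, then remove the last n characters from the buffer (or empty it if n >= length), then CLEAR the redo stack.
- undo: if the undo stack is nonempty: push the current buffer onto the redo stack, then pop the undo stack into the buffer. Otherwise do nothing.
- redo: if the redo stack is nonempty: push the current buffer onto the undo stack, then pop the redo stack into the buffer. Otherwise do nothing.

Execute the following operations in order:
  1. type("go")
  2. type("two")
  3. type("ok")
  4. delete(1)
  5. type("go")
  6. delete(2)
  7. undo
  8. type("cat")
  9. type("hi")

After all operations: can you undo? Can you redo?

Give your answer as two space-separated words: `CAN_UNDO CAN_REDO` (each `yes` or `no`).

Answer: yes no

Derivation:
After op 1 (type): buf='go' undo_depth=1 redo_depth=0
After op 2 (type): buf='gotwo' undo_depth=2 redo_depth=0
After op 3 (type): buf='gotwook' undo_depth=3 redo_depth=0
After op 4 (delete): buf='gotwoo' undo_depth=4 redo_depth=0
After op 5 (type): buf='gotwoogo' undo_depth=5 redo_depth=0
After op 6 (delete): buf='gotwoo' undo_depth=6 redo_depth=0
After op 7 (undo): buf='gotwoogo' undo_depth=5 redo_depth=1
After op 8 (type): buf='gotwoogocat' undo_depth=6 redo_depth=0
After op 9 (type): buf='gotwoogocathi' undo_depth=7 redo_depth=0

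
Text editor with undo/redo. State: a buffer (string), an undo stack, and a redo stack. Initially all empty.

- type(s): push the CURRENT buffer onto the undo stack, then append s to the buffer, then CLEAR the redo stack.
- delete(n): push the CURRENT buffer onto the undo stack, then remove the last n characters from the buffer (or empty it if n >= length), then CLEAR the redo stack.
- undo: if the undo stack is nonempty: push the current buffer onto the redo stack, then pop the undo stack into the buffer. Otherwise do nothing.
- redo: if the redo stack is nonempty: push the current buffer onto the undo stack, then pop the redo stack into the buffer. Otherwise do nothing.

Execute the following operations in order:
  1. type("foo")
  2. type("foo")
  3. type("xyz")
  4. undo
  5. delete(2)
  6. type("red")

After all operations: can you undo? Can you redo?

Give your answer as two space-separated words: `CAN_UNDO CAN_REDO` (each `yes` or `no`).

Answer: yes no

Derivation:
After op 1 (type): buf='foo' undo_depth=1 redo_depth=0
After op 2 (type): buf='foofoo' undo_depth=2 redo_depth=0
After op 3 (type): buf='foofooxyz' undo_depth=3 redo_depth=0
After op 4 (undo): buf='foofoo' undo_depth=2 redo_depth=1
After op 5 (delete): buf='foof' undo_depth=3 redo_depth=0
After op 6 (type): buf='foofred' undo_depth=4 redo_depth=0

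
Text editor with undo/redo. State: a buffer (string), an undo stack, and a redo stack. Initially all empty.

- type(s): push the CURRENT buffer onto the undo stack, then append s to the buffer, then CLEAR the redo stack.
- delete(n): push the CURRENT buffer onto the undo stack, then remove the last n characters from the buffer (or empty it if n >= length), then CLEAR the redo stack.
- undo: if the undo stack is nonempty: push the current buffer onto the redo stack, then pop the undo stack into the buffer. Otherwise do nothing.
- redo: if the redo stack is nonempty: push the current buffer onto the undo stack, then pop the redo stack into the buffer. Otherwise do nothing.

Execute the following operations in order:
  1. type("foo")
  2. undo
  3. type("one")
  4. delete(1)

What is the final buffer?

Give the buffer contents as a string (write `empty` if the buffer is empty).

After op 1 (type): buf='foo' undo_depth=1 redo_depth=0
After op 2 (undo): buf='(empty)' undo_depth=0 redo_depth=1
After op 3 (type): buf='one' undo_depth=1 redo_depth=0
After op 4 (delete): buf='on' undo_depth=2 redo_depth=0

Answer: on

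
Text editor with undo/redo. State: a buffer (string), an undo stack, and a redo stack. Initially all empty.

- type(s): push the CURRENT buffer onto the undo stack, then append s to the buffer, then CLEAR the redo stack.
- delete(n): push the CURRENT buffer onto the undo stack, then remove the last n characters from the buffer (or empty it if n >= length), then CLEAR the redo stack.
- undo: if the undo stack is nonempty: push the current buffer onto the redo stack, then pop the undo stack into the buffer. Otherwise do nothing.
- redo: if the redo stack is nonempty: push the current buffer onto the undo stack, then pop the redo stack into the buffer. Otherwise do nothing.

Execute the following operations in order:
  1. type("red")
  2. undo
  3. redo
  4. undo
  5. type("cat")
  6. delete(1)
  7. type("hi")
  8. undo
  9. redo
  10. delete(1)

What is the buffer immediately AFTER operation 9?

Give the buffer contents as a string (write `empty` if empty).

Answer: cahi

Derivation:
After op 1 (type): buf='red' undo_depth=1 redo_depth=0
After op 2 (undo): buf='(empty)' undo_depth=0 redo_depth=1
After op 3 (redo): buf='red' undo_depth=1 redo_depth=0
After op 4 (undo): buf='(empty)' undo_depth=0 redo_depth=1
After op 5 (type): buf='cat' undo_depth=1 redo_depth=0
After op 6 (delete): buf='ca' undo_depth=2 redo_depth=0
After op 7 (type): buf='cahi' undo_depth=3 redo_depth=0
After op 8 (undo): buf='ca' undo_depth=2 redo_depth=1
After op 9 (redo): buf='cahi' undo_depth=3 redo_depth=0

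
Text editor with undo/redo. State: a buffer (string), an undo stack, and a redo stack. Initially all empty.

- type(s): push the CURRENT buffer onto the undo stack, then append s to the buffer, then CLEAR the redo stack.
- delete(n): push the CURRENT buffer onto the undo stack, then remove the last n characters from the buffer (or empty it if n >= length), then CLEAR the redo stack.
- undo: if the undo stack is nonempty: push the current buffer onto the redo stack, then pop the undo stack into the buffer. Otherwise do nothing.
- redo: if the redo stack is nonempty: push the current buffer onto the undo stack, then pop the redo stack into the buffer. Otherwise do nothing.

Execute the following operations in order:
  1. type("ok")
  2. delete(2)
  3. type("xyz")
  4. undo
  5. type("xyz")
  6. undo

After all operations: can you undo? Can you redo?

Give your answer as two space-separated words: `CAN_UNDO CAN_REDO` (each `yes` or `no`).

Answer: yes yes

Derivation:
After op 1 (type): buf='ok' undo_depth=1 redo_depth=0
After op 2 (delete): buf='(empty)' undo_depth=2 redo_depth=0
After op 3 (type): buf='xyz' undo_depth=3 redo_depth=0
After op 4 (undo): buf='(empty)' undo_depth=2 redo_depth=1
After op 5 (type): buf='xyz' undo_depth=3 redo_depth=0
After op 6 (undo): buf='(empty)' undo_depth=2 redo_depth=1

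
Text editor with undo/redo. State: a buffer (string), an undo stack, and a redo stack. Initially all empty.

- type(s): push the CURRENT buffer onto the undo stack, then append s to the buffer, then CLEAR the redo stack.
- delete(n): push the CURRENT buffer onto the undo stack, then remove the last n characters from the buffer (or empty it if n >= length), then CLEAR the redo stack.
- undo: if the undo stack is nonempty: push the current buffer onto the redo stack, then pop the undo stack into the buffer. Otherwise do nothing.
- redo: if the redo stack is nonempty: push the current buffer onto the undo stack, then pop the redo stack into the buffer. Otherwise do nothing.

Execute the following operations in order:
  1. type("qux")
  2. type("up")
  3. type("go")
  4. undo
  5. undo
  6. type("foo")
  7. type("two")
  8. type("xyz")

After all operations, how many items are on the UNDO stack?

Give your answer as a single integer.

After op 1 (type): buf='qux' undo_depth=1 redo_depth=0
After op 2 (type): buf='quxup' undo_depth=2 redo_depth=0
After op 3 (type): buf='quxupgo' undo_depth=3 redo_depth=0
After op 4 (undo): buf='quxup' undo_depth=2 redo_depth=1
After op 5 (undo): buf='qux' undo_depth=1 redo_depth=2
After op 6 (type): buf='quxfoo' undo_depth=2 redo_depth=0
After op 7 (type): buf='quxfootwo' undo_depth=3 redo_depth=0
After op 8 (type): buf='quxfootwoxyz' undo_depth=4 redo_depth=0

Answer: 4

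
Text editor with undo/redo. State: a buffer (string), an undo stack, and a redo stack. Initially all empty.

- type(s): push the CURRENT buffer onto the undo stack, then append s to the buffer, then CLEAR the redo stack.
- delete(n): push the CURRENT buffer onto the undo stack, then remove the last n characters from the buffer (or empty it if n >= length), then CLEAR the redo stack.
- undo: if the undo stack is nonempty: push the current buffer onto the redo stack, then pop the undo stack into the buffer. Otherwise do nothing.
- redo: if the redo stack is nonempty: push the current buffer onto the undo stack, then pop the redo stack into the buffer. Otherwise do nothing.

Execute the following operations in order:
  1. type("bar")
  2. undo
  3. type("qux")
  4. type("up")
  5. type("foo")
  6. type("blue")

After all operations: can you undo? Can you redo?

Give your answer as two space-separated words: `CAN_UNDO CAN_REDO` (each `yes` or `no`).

Answer: yes no

Derivation:
After op 1 (type): buf='bar' undo_depth=1 redo_depth=0
After op 2 (undo): buf='(empty)' undo_depth=0 redo_depth=1
After op 3 (type): buf='qux' undo_depth=1 redo_depth=0
After op 4 (type): buf='quxup' undo_depth=2 redo_depth=0
After op 5 (type): buf='quxupfoo' undo_depth=3 redo_depth=0
After op 6 (type): buf='quxupfooblue' undo_depth=4 redo_depth=0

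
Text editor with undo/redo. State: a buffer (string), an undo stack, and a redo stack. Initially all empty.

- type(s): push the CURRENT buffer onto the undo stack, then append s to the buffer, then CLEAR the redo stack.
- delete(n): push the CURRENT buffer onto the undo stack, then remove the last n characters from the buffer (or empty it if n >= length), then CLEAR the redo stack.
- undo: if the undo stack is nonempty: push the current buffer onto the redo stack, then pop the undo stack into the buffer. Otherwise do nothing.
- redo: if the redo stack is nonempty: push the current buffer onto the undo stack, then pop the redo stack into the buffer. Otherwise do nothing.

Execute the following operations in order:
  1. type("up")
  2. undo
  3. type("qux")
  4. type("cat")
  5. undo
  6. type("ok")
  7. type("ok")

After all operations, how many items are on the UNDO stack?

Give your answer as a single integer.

After op 1 (type): buf='up' undo_depth=1 redo_depth=0
After op 2 (undo): buf='(empty)' undo_depth=0 redo_depth=1
After op 3 (type): buf='qux' undo_depth=1 redo_depth=0
After op 4 (type): buf='quxcat' undo_depth=2 redo_depth=0
After op 5 (undo): buf='qux' undo_depth=1 redo_depth=1
After op 6 (type): buf='quxok' undo_depth=2 redo_depth=0
After op 7 (type): buf='quxokok' undo_depth=3 redo_depth=0

Answer: 3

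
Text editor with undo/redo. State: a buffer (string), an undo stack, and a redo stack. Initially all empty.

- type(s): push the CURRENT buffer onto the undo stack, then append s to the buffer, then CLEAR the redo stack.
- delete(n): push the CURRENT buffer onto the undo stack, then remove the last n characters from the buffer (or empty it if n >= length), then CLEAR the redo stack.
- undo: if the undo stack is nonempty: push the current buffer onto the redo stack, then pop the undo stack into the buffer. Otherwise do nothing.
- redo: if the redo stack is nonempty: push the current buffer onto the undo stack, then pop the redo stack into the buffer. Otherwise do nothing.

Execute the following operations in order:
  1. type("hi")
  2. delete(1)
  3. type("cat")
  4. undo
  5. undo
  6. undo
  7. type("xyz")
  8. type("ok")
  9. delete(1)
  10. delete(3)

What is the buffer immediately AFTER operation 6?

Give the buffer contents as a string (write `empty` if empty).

Answer: empty

Derivation:
After op 1 (type): buf='hi' undo_depth=1 redo_depth=0
After op 2 (delete): buf='h' undo_depth=2 redo_depth=0
After op 3 (type): buf='hcat' undo_depth=3 redo_depth=0
After op 4 (undo): buf='h' undo_depth=2 redo_depth=1
After op 5 (undo): buf='hi' undo_depth=1 redo_depth=2
After op 6 (undo): buf='(empty)' undo_depth=0 redo_depth=3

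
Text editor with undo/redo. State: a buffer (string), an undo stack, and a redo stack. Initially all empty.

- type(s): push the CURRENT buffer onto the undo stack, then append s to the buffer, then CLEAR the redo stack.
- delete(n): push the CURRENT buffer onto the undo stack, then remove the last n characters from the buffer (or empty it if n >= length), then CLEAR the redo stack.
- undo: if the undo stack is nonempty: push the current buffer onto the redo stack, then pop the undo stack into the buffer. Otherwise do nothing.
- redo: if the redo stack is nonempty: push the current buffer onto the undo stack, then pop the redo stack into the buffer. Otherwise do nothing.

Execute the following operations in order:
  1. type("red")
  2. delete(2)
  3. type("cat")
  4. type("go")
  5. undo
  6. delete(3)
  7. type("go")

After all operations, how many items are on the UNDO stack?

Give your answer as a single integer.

After op 1 (type): buf='red' undo_depth=1 redo_depth=0
After op 2 (delete): buf='r' undo_depth=2 redo_depth=0
After op 3 (type): buf='rcat' undo_depth=3 redo_depth=0
After op 4 (type): buf='rcatgo' undo_depth=4 redo_depth=0
After op 5 (undo): buf='rcat' undo_depth=3 redo_depth=1
After op 6 (delete): buf='r' undo_depth=4 redo_depth=0
After op 7 (type): buf='rgo' undo_depth=5 redo_depth=0

Answer: 5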